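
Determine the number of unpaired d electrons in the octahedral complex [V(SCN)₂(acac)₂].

Ligand charges: 2×(-1) from SCN⁻ and 2×(-1) from acac⁻ sum to -4; with overall charge +0, V is +4.
Group 5 minus oxidation state +4 gives a d¹ configuration for V⁴⁺.
Configuration: t2g^1 e_g^0, giving 1 unpaired electron.

1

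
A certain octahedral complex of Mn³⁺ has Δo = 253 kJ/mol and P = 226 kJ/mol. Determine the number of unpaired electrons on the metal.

2

Mn is in group 7, so Mn³⁺ is d⁴ (7 − 3 = 4).
Since Δo = 253 kJ/mol > P = 226 kJ/mol, the complex adopts the low-spin configuration.
That gives t₂g⁴ eg⁰.
Unpaired electrons: 2.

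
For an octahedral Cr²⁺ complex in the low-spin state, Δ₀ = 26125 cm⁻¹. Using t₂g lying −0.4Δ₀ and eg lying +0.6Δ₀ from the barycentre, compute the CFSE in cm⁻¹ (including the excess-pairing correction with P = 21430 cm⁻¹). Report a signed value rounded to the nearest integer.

Cr sits in group 6; removing 2 electrons leaves Cr²⁺ with 6 − 2 = 4 d electrons.
Configuration: t₂g⁴ eg⁰.
Orbital CFSE = 4(-0.4) + 0(0.6) = -1.6Δ₀ = -1.6 × 26125 = -41800 cm⁻¹.
Pairing penalty: 1 pair vs 0 in the high-spin reference → 1 extra × P = 21430 cm⁻¹.
Overall CFSE = -41800 + 21430 = -20370 cm⁻¹.

-20370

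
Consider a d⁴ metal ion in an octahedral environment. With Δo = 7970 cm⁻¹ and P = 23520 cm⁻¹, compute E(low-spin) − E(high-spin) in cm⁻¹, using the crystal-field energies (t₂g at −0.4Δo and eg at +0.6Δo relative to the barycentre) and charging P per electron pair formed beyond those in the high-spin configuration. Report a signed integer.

15550

High-spin d⁴ fills as t₂g³ eg¹ with CFSE 3(−0.4) + 1(+0.6) = -0.6Δo = -4782 cm⁻¹.
Low-spin: t₂g⁴ eg⁰, orbital CFSE = -1.6Δo = -12752 cm⁻¹; plus 1 excess pair × P = +23520 cm⁻¹; total 10768 cm⁻¹.
E(LS) − E(HS) = 10768 − (-4782) = 15550 cm⁻¹.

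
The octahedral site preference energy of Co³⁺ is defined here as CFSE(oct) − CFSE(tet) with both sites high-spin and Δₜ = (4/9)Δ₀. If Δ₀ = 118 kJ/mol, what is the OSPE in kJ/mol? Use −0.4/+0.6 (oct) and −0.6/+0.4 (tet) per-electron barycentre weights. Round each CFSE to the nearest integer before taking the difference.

Co³⁺: group 9, so d-count = 9 − 3 = 6.
In an octahedral site d⁶ (HS) is t₂g⁴ eg², giving CFSE(oct) = -0.4Δ₀ = -47 kJ/mol.
Tetrahedral: e³ t₂³, CFSE = 3(−0.6) + 3(+0.4) = -0.6Δₜ = -0.6 × (4/9) × 118 = -31 kJ/mol.
Subtracting, OSPE = -47 − (-31) = -16 kJ/mol.

-16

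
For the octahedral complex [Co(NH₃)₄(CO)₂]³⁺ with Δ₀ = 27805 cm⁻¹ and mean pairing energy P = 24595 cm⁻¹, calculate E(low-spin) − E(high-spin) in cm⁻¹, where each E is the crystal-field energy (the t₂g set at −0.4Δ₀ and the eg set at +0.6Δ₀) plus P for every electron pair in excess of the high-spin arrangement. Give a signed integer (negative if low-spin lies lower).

Ligand charges: 4×(+0) from NH₃ and 2×(+0) from CO sum to +0; with overall charge +3, Co is +3.
Co is in group 9, so Co³⁺ is d⁶ (9 − 3 = 6).
In the high-spin limit (t₂g⁴ eg²) the orbital term is -0.4Δ₀ = -11122 cm⁻¹, with no excess pairing.
For low-spin the configuration is t₂g⁶ eg⁰: orbital energy -2.4 × 27805 = -66732 cm⁻¹, and 2 additional pairs relative to high-spin add 49190 cm⁻¹, giving -17542 cm⁻¹.
The difference is -17542 − (-11122) = -6420 cm⁻¹, so low-spin lies lower.

-6420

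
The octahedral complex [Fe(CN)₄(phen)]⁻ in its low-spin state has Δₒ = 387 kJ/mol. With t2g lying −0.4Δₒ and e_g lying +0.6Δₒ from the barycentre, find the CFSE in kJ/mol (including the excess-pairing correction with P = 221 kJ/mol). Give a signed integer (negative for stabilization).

-332

Ligand charges: 4×(-1) from CN⁻ and 1×(+0) from phen sum to -4; with overall charge -1, Fe is +3.
Fe sits in group 8; removing 3 electrons leaves Fe³⁺ with 8 − 3 = 5 d electrons.
Electron filling gives t2g^5 e_g^0.
The orbital stabilization is -2.0Δₒ = -2.0 × 387 = -774 kJ/mol.
Pairing penalty: 2 pairs vs 0 in the high-spin reference → 2 extra × P = 442 kJ/mol.
Overall CFSE = -774 + 442 = -332 kJ/mol.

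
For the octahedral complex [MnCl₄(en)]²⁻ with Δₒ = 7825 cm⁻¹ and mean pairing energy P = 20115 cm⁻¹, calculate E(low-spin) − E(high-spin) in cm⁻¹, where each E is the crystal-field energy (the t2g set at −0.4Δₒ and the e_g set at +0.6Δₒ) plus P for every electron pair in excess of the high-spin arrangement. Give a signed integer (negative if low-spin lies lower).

Ligand charges: 4×(-1) from Cl⁻ and 1×(+0) from en sum to -4; with overall charge -2, Mn is +2.
Group 7 minus oxidation state +2 gives a d⁵ configuration for Mn²⁺.
High-spin: t2g^3 e_g^2, CFSE = 0.0Δₒ = 0 cm⁻¹.
Low-spin: t2g^5 e_g^0, orbital CFSE = -2.0Δₒ = -15650 cm⁻¹; plus 2 excess pairs × P = +40230 cm⁻¹; total 24580 cm⁻¹.
E(LS) − E(HS) = 24580 − (0) = 24580 cm⁻¹.

24580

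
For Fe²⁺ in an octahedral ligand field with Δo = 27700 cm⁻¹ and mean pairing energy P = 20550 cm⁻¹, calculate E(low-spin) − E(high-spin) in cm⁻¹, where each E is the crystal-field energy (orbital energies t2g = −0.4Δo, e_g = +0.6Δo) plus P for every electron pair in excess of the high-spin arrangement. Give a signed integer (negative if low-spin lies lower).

Group 8 minus oxidation state +2 gives a d⁶ configuration for Fe²⁺.
High-spin: t2g^4 e_g^2, CFSE = -0.4Δo = -11080 cm⁻¹.
Low-spin: t2g^6 e_g^0, orbital CFSE = -2.4Δo = -66480 cm⁻¹; plus 2 excess pairs × P = +41100 cm⁻¹; total -25380 cm⁻¹.
E(LS) − E(HS) = -25380 − (-11080) = -14300 cm⁻¹.

-14300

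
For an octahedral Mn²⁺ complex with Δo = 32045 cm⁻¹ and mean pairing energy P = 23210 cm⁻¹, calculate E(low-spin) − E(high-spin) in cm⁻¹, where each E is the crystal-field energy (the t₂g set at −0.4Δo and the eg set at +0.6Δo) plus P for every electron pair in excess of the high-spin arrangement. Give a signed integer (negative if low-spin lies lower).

-17670

Mn is in group 7, so Mn²⁺ is d⁵ (7 − 2 = 5).
In the high-spin limit (t₂g³ eg²) the orbital term is 0.0Δo = 0 cm⁻¹, with no excess pairing.
For low-spin the configuration is t₂g⁵ eg⁰: orbital energy -2.0 × 32045 = -64090 cm⁻¹, and 2 additional pairs relative to high-spin add 46420 cm⁻¹, giving -17670 cm⁻¹.
Thus E(LS) − E(HS) = -17670 cm⁻¹.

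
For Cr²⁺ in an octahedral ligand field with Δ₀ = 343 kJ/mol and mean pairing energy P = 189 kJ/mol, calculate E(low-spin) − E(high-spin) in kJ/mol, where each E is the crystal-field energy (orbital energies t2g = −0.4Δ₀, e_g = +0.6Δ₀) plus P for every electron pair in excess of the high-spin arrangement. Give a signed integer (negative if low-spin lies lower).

Cr sits in group 6; removing 2 electrons leaves Cr²⁺ with 6 − 2 = 4 d electrons.
High-spin: t2g^3 e_g^1, CFSE = -0.6Δ₀ = -206 kJ/mol.
Low-spin: t2g^4 e_g^0, orbital CFSE = -1.6Δ₀ = -549 kJ/mol; plus 1 excess pair × P = +189 kJ/mol; total -360 kJ/mol.
E(LS) − E(HS) = -360 − (-206) = -154 kJ/mol.

-154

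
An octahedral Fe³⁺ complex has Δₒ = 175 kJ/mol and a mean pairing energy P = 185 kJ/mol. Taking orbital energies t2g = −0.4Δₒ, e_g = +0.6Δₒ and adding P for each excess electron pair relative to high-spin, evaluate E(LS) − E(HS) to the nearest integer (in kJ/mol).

20

Fe is in group 8, so Fe³⁺ is d⁵ (8 − 3 = 5).
In the high-spin limit (t2g^3 e_g^2) the orbital term is 0.0Δₒ = 0 kJ/mol, with no excess pairing.
Low-spin: t2g^5 e_g^0, orbital CFSE = -2.0Δₒ = -350 kJ/mol; plus 2 excess pairs × P = +370 kJ/mol; total 20 kJ/mol.
E(LS) − E(HS) = 20 − (0) = 20 kJ/mol.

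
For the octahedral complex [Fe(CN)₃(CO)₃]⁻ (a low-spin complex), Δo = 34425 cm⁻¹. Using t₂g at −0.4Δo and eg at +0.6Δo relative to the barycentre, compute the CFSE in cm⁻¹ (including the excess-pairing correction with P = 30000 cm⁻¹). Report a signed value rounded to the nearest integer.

-22620

Ligand charges: 3×(-1) from CN⁻ and 3×(+0) from CO sum to -3; with overall charge -1, Fe is +2.
Group 8 minus oxidation state +2 gives a d⁶ configuration for Fe²⁺.
The d⁶ electrons fill as t₂g⁶ eg⁰.
CFSE(orbital) = 6×(-0.4Δo) + 0×(0.6Δo) = -2.4Δo; with Δo = 34425 cm⁻¹ that is -82620 cm⁻¹.
High-spin d⁶ would be t₂g⁴ eg² with 1 pair; low-spin has 3, so 2 excess pairs cost +2P = +60000 cm⁻¹.
Net CFSE = -82620 + 60000 = -22620 cm⁻¹.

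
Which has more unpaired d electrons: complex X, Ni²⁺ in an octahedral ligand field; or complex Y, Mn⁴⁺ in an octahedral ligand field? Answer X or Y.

Y

X: Ni²⁺: group 10, so d-count = 10 − 2 = 8; For octahedral d⁸ the high- and low-spin configurations coincide; t2g^6 e_g^2 → 2 unpaired.
Y: Group 7 minus oxidation state +4 gives a d³ configuration for Mn⁴⁺; t₂g³ eg⁰ → 3 unpaired.
So Y has more unpaired electrons.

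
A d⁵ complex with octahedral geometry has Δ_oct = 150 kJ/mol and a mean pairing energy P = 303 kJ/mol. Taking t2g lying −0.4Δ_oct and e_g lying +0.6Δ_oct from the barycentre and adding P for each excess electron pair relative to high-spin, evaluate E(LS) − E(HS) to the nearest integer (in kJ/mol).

In the high-spin limit (t2g^3 e_g^2) the orbital term is 0.0Δ_oct = 0 kJ/mol, with no excess pairing.
Low-spin t2g^5 e_g^0 gives -2.0Δ_oct = -300 kJ/mol, but forming 2 extra pairs costs 2P = 606 kJ/mol, so E(LS) = -300 + 606 = 306 kJ/mol.
Thus E(LS) − E(HS) = 306 kJ/mol.

306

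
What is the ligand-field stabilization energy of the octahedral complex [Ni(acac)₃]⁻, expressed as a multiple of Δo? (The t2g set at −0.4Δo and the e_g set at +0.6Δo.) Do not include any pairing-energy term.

-1.2 Δo

Each acac⁻ contributes -1; 3 × (-1) = -3. With overall charge -1, Ni is in the +2 oxidation state.
Ni²⁺: group 10, so d-count = 10 − 2 = 8.
For octahedral d⁸ the high- and low-spin configurations coincide.
Configuration: t2g^6 e_g^2.
CFSE = 6(-0.4Δo) + 2(0.6Δo) = -2.4Δo + 1.2Δo = -1.2Δo.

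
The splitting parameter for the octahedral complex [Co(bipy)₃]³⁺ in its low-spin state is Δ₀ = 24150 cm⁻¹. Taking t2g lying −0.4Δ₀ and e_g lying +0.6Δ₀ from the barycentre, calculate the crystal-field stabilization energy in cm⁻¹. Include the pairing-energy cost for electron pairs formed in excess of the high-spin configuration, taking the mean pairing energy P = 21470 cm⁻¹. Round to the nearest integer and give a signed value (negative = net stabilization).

-15020

bipy is neutral, so the +3 overall charge sits on Co: oxidation state +3.
Co³⁺: group 9, so d-count = 9 − 3 = 6.
Electron filling gives t2g^6 e_g^0.
CFSE(orbital) = 6×(-0.4Δ₀) + 0×(0.6Δ₀) = -2.4Δ₀; with Δ₀ = 24150 cm⁻¹ that is -57960 cm⁻¹.
Relative to high-spin t2g^4 e_g^2 (1 paired), the low-spin configuration has 2 additional pairs, contributing +2 × 21470 = +42940 cm⁻¹.
Net CFSE = -57960 + 42940 = -15020 cm⁻¹.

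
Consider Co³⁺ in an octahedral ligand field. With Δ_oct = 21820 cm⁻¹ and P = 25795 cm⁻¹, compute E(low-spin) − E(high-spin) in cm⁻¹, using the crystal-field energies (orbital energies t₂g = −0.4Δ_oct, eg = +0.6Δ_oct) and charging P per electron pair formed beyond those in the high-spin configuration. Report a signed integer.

7950

Co³⁺: group 9, so d-count = 9 − 3 = 6.
High-spin d⁶ fills as t₂g⁴ eg² with CFSE 4(−0.4) + 2(+0.6) = -0.4Δ_oct = -8728 cm⁻¹.
Low-spin t₂g⁶ eg⁰ gives -2.4Δ_oct = -52368 cm⁻¹, but forming 2 extra pairs costs 2P = 51590 cm⁻¹, so E(LS) = -52368 + 51590 = -778 cm⁻¹.
E(LS) − E(HS) = -778 − (-8728) = 7950 cm⁻¹.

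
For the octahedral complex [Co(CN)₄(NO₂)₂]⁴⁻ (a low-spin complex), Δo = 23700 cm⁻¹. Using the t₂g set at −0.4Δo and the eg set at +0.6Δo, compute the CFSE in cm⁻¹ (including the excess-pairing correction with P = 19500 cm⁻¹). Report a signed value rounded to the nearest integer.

-23160

Ligand charges: 4×(-1) from CN⁻ and 2×(-1) from NO₂⁻ sum to -6; with overall charge -4, Co is +2.
Group 9 minus oxidation state +2 gives a d⁷ configuration for Co²⁺.
The d⁷ electrons fill as t₂g⁶ eg¹.
Orbital CFSE = 6(-0.4) + 1(0.6) = -1.8Δo = -1.8 × 23700 = -42660 cm⁻¹.
Pairing penalty: 3 pairs vs 2 in the high-spin reference → 1 extra × P = 19500 cm⁻¹.
Net CFSE = -42660 + 19500 = -23160 cm⁻¹.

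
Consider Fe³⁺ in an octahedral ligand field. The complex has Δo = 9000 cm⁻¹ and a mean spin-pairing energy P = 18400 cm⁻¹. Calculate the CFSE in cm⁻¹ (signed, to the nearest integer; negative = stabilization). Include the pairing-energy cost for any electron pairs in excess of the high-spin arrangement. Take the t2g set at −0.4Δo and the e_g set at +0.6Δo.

Fe³⁺: group 8, so d-count = 8 − 3 = 5.
Here Δo < P (9000 < 18400), so the high-spin state is favoured.
Configuration: t2g^3 e_g^2.
Orbital CFSE = 0.0Δo = 0.0 × 9000 = 0 cm⁻¹.
High-spin has no excess pairs, so no pairing correction applies.

0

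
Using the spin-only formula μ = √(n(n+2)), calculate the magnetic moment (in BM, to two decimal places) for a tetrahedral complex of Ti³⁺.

Ti is in group 4, so Ti³⁺ is d¹ (4 − 3 = 1).
Tetrahedral splitting is small, so the complex is high-spin.
Configuration: e^1 t2^0 → 1 unpaired electron.
μ(spin-only) = √[1(1+2)] = √3 ≈ 1.73 BM.

1.73 BM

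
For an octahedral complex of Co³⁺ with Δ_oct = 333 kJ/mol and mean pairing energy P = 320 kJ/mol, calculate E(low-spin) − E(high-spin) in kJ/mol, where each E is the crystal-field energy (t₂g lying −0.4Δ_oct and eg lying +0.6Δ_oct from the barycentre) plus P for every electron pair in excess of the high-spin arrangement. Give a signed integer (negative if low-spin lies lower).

-26

Co sits in group 9; removing 3 electrons leaves Co³⁺ with 9 − 3 = 6 d electrons.
High-spin d⁶ fills as t₂g⁴ eg² with CFSE 4(−0.4) + 2(+0.6) = -0.4Δ_oct = -133 kJ/mol.
Low-spin: t₂g⁶ eg⁰, orbital CFSE = -2.4Δ_oct = -799 kJ/mol; plus 2 excess pairs × P = +640 kJ/mol; total -159 kJ/mol.
Thus E(LS) − E(HS) = -26 kJ/mol.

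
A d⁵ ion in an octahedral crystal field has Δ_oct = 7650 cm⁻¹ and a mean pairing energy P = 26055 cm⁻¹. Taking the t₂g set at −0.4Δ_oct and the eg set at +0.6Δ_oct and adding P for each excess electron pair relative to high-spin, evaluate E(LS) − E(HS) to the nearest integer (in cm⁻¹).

36810

In the high-spin limit (t₂g³ eg²) the orbital term is 0.0Δ_oct = 0 cm⁻¹, with no excess pairing.
Low-spin t₂g⁵ eg⁰ gives -2.0Δ_oct = -15300 cm⁻¹, but forming 2 extra pairs costs 2P = 52110 cm⁻¹, so E(LS) = -15300 + 52110 = 36810 cm⁻¹.
E(LS) − E(HS) = 36810 − (0) = 36810 cm⁻¹.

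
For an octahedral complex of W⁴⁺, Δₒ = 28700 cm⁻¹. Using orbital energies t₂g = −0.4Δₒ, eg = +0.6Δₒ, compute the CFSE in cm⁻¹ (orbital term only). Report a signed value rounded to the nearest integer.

-22960

Group 6 minus oxidation state +4 gives a d² configuration for W⁴⁺.
Electron filling gives t₂g² eg⁰.
CFSE(orbital) = 2×(-0.4Δₒ) + 0×(0.6Δₒ) = -0.8Δₒ; with Δₒ = 28700 cm⁻¹ that is -22960 cm⁻¹.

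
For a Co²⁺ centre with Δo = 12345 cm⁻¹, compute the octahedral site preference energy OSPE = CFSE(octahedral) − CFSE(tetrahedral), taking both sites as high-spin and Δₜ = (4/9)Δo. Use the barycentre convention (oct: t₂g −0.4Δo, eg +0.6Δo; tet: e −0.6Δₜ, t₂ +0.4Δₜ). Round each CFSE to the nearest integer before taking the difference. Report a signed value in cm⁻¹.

Co sits in group 9; removing 2 electrons leaves Co²⁺ with 9 − 2 = 7 d electrons.
In an octahedral site d⁷ (HS) is t₂g⁵ eg², giving CFSE(oct) = -0.8Δo = -9876 cm⁻¹.
Tetrahedral e⁴ t₂³ gives -1.2Δₜ = -1.2 × (4/9) × 12345 = -6584 cm⁻¹.
Subtracting, OSPE = -9876 − (-6584) = -3292 cm⁻¹.

-3292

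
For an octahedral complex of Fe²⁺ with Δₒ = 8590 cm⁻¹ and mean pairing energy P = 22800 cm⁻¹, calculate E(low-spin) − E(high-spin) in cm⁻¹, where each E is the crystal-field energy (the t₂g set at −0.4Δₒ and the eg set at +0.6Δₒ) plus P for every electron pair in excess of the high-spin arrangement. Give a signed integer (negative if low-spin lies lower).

Group 8 minus oxidation state +2 gives a d⁶ configuration for Fe²⁺.
In the high-spin limit (t₂g⁴ eg²) the orbital term is -0.4Δₒ = -3436 cm⁻¹, with no excess pairing.
Low-spin: t₂g⁶ eg⁰, orbital CFSE = -2.4Δₒ = -20616 cm⁻¹; plus 2 excess pairs × P = +45600 cm⁻¹; total 24984 cm⁻¹.
Thus E(LS) − E(HS) = 28420 cm⁻¹.

28420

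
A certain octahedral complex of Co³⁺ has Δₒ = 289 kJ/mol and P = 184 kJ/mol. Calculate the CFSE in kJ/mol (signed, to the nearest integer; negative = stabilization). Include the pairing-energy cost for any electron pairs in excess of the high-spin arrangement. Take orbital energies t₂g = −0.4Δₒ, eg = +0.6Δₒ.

-326

Group 9 minus oxidation state +3 gives a d⁶ configuration for Co³⁺.
With Δₒ > P the complex is low-spin.
That gives t₂g⁶ eg⁰.
Orbital CFSE = -2.4Δₒ = -2.4 × 289 = -694 kJ/mol.
Excess pairs vs high-spin: 3 − 1 = 2; pairing cost = +368 kJ/mol.
Net CFSE = -694 + 368 = -326 kJ/mol.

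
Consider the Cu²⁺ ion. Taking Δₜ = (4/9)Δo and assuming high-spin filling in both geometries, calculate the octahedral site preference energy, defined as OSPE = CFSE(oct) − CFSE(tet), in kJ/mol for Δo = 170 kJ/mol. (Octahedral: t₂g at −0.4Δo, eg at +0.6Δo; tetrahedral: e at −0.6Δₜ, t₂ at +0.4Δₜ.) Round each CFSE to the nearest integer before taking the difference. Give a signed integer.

-72

Cu is in group 11, so Cu²⁺ is d⁹ (11 − 2 = 9).
Octahedral (high-spin): t2g^6 e_g^3, CFSE = 6(−0.4) + 3(+0.6) = -0.6Δo = -0.6 × 170 = -102 kJ/mol.
In a tetrahedral site the filling is e^4 t2^5: CFSE(tet) = -0.4Δₜ = -0.4 × (4/9)(170) = -30 kJ/mol.
Subtracting, OSPE = -102 − (-30) = -72 kJ/mol.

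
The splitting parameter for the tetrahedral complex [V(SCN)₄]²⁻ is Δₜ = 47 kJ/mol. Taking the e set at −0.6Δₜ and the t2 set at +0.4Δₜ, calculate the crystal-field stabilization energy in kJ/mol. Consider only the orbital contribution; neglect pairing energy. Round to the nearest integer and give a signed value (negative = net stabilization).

Each SCN⁻ contributes -1; 4 × (-1) = -4. With overall charge -2, V is in the +2 oxidation state.
V sits in group 5; removing 2 electrons leaves V²⁺ with 5 − 2 = 3 d electrons.
With tetrahedral geometry the complex is necessarily high-spin.
Electron filling gives e^2 t2^1.
The orbital stabilization is -0.8Δₜ = -0.8 × 47 = -38 kJ/mol.

-38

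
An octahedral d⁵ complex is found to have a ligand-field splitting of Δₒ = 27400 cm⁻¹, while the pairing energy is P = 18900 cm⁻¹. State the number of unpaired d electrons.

1

Δₒ > P, so pairing is preferred: the ground state is low-spin.
Configuration: t2g^5 e_g^0.
Unpaired electrons: 1.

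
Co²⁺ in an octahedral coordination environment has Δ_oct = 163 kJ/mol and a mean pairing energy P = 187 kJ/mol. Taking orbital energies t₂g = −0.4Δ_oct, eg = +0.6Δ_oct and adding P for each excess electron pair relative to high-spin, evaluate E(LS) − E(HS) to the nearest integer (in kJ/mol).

Group 9 minus oxidation state +2 gives a d⁷ configuration for Co²⁺.
High-spin d⁷ fills as t₂g⁵ eg² with CFSE 5(−0.4) + 2(+0.6) = -0.8Δ_oct = -130 kJ/mol.
Low-spin: t₂g⁶ eg¹, orbital CFSE = -1.8Δ_oct = -293 kJ/mol; plus 1 excess pair × P = +187 kJ/mol; total -106 kJ/mol.
Thus E(LS) − E(HS) = 24 kJ/mol.

24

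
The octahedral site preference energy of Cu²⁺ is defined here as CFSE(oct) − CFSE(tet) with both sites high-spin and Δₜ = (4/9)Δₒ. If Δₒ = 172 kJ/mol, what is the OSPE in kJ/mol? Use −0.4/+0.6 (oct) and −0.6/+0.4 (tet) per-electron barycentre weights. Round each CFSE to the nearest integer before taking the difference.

Group 11 minus oxidation state +2 gives a d⁹ configuration for Cu²⁺.
Octahedral (high-spin): t₂g⁶ eg³, CFSE = 6(−0.4) + 3(+0.6) = -0.6Δₒ = -0.6 × 172 = -103 kJ/mol.
Tetrahedral: e⁴ t₂⁵, CFSE = 4(−0.6) + 5(+0.4) = -0.4Δₜ = -0.4 × (4/9) × 172 = -31 kJ/mol.
OSPE = -103 − (-31) = -72 kJ/mol.

-72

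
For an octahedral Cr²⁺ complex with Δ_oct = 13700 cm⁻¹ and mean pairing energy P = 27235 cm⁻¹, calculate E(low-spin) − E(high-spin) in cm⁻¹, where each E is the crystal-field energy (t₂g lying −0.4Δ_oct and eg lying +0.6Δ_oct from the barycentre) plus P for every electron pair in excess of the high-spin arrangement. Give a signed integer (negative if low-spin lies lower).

13535

Cr²⁺: group 6, so d-count = 6 − 2 = 4.
In the high-spin limit (t₂g³ eg¹) the orbital term is -0.6Δ_oct = -8220 cm⁻¹, with no excess pairing.
Low-spin: t₂g⁴ eg⁰, orbital CFSE = -1.6Δ_oct = -21920 cm⁻¹; plus 1 excess pair × P = +27235 cm⁻¹; total 5315 cm⁻¹.
The difference is 5315 − (-8220) = 13535 cm⁻¹, so high-spin lies lower.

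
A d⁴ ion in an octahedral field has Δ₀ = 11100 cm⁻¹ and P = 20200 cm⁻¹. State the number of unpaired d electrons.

Since Δ₀ = 11100 cm⁻¹ < P = 20200 cm⁻¹, the complex adopts the high-spin configuration.
Configuration: t₂g³ eg¹.
Unpaired electrons: 4.

4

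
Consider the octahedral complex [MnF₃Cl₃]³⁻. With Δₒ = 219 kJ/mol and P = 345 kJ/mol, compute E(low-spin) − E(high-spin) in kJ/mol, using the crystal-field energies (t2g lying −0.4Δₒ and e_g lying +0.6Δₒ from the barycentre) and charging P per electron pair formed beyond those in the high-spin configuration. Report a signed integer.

Ligand charges: 3×(-1) from F⁻ and 3×(-1) from Cl⁻ sum to -6; with overall charge -3, Mn is +3.
Group 7 minus oxidation state +3 gives a d⁴ configuration for Mn³⁺.
High-spin: t2g^3 e_g^1, CFSE = -0.6Δₒ = -131 kJ/mol.
Low-spin: t2g^4 e_g^0, orbital CFSE = -1.6Δₒ = -350 kJ/mol; plus 1 excess pair × P = +345 kJ/mol; total -5 kJ/mol.
The difference is -5 − (-131) = 126 kJ/mol, so high-spin lies lower.

126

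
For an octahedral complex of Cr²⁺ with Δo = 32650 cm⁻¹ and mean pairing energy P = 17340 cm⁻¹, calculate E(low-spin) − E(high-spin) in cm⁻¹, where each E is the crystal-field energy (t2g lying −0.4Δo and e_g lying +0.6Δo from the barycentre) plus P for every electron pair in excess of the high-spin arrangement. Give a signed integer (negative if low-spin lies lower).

Cr sits in group 6; removing 2 electrons leaves Cr²⁺ with 6 − 2 = 4 d electrons.
High-spin: t2g^3 e_g^1, CFSE = -0.6Δo = -19590 cm⁻¹.
Low-spin: t2g^4 e_g^0, orbital CFSE = -1.6Δo = -52240 cm⁻¹; plus 1 excess pair × P = +17340 cm⁻¹; total -34900 cm⁻¹.
The difference is -34900 − (-19590) = -15310 cm⁻¹, so low-spin lies lower.

-15310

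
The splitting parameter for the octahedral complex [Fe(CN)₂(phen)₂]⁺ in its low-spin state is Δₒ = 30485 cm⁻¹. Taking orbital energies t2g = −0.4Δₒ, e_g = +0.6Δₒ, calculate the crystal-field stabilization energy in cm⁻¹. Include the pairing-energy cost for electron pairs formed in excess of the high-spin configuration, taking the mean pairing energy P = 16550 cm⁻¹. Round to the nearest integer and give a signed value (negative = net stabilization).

-27870

Ligand charges: 2×(-1) from CN⁻ and 2×(+0) from phen sum to -2; with overall charge +1, Fe is +3.
Group 8 minus oxidation state +3 gives a d⁵ configuration for Fe³⁺.
Electron filling gives t2g^5 e_g^0.
CFSE(orbital) = 5×(-0.4Δₒ) + 0×(0.6Δₒ) = -2.0Δₒ; with Δₒ = 30485 cm⁻¹ that is -60970 cm⁻¹.
Relative to high-spin t2g^3 e_g^2 (0 paired), the low-spin configuration has 2 additional pairs, contributing +2 × 16550 = +33100 cm⁻¹.
Combining: -60970 + 33100 = -27870 cm⁻¹.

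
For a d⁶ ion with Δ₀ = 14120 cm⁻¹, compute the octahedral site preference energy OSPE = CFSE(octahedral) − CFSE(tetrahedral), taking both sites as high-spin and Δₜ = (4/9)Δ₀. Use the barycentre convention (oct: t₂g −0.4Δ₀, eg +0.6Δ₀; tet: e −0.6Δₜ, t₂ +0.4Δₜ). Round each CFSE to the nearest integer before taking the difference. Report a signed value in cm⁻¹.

Octahedral high-spin t₂g⁴ eg²: CFSE = -0.4 × 14120 = -5648 cm⁻¹.
Tetrahedral e³ t₂³ gives -0.6Δₜ = -0.6 × (4/9) × 14120 = -3765 cm⁻¹.
OSPE = -5648 − (-3765) = -1883 cm⁻¹.

-1883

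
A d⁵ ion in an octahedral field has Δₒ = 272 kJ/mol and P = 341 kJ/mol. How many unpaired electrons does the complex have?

With Δₒ < P the complex is high-spin.
That gives t2g^3 e_g^2.
Unpaired electrons: 5.

5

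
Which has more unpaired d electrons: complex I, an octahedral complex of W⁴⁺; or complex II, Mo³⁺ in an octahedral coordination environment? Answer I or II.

II

I: W is in group 6, so W⁴⁺ is d² (6 − 4 = 2); t₂g² eg⁰ → 2 unpaired.
II: Group 6 minus oxidation state +3 gives a d³ configuration for Mo³⁺; For octahedral d³ the high- and low-spin configurations coincide; t₂g³ eg⁰ → 3 unpaired.
So II has more unpaired electrons.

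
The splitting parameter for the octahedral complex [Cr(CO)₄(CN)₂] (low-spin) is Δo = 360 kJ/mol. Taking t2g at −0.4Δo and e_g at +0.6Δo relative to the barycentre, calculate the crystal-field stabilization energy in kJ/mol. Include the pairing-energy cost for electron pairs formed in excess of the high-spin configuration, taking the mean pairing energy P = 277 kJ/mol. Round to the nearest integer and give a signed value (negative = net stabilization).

Ligand charges: 4×(+0) from CO and 2×(-1) from CN⁻ sum to -2; with overall charge +0, Cr is +2.
Cr sits in group 6; removing 2 electrons leaves Cr²⁺ with 6 − 2 = 4 d electrons.
Configuration: t2g^4 e_g^0.
CFSE(orbital) = 4×(-0.4Δo) + 0×(0.6Δo) = -1.6Δo; with Δo = 360 kJ/mol that is -576 kJ/mol.
High-spin d⁴ would be t2g^3 e_g^1 with 0 pairs; low-spin has 1, so 1 excess pair costs +1P = +277 kJ/mol.
Overall CFSE = -576 + 277 = -299 kJ/mol.

-299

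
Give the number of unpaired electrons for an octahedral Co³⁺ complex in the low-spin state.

Co sits in group 9; removing 3 electrons leaves Co³⁺ with 9 − 3 = 6 d electrons.
Configuration: t2g^6 e_g^0, giving 0 unpaired electrons.

0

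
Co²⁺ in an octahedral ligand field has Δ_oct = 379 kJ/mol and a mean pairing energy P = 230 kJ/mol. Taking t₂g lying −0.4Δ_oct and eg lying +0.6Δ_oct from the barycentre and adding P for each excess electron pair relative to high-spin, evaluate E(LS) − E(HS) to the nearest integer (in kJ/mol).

Co²⁺: group 9, so d-count = 9 − 2 = 7.
In the high-spin limit (t₂g⁵ eg²) the orbital term is -0.8Δ_oct = -303 kJ/mol, with no excess pairing.
Low-spin: t₂g⁶ eg¹, orbital CFSE = -1.8Δ_oct = -682 kJ/mol; plus 1 excess pair × P = +230 kJ/mol; total -452 kJ/mol.
Thus E(LS) − E(HS) = -149 kJ/mol.

-149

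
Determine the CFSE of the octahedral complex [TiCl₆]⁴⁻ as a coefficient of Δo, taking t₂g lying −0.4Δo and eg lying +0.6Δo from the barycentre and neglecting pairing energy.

-0.8 Δo

Each Cl⁻ contributes -1; 6 × (-1) = -6. With overall charge -4, Ti is in the +2 oxidation state.
Ti sits in group 4; removing 2 electrons leaves Ti²⁺ with 4 − 2 = 2 d electrons.
Configuration: t₂g² eg⁰.
CFSE = 2(-0.4Δo) + 0(0.6Δo) = -0.8Δo + 0.0Δo = -0.8Δo.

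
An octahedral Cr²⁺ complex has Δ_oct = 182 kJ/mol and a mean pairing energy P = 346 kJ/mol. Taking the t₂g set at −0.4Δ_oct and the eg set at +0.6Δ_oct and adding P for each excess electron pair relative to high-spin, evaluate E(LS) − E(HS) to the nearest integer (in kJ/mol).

Cr is in group 6, so Cr²⁺ is d⁴ (6 − 2 = 4).
In the high-spin limit (t₂g³ eg¹) the orbital term is -0.6Δ_oct = -109 kJ/mol, with no excess pairing.
Low-spin t₂g⁴ eg⁰ gives -1.6Δ_oct = -291 kJ/mol, but forming 1 extra pair costs 1P = 346 kJ/mol, so E(LS) = -291 + 346 = 55 kJ/mol.
The difference is 55 − (-109) = 164 kJ/mol, so high-spin lies lower.

164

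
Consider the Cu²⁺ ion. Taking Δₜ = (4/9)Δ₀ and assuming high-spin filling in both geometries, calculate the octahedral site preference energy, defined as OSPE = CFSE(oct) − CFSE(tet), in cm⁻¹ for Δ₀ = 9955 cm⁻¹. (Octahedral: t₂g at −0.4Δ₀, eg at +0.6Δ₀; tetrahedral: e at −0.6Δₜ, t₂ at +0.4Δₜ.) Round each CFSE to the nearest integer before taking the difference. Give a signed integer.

-4203

Group 11 minus oxidation state +2 gives a d⁹ configuration for Cu²⁺.
Octahedral (high-spin): t₂g⁶ eg³, CFSE = 6(−0.4) + 3(+0.6) = -0.6Δ₀ = -0.6 × 9955 = -5973 cm⁻¹.
Tetrahedral e⁴ t₂⁵ gives -0.4Δₜ = -0.4 × (4/9) × 9955 = -1770 cm⁻¹.
Subtracting, OSPE = -5973 − (-1770) = -4203 cm⁻¹.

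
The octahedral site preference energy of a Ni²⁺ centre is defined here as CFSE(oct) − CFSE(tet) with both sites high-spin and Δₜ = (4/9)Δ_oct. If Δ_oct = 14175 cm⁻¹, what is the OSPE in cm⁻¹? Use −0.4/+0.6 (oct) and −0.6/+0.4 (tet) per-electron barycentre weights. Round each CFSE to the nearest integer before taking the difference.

-11970

Ni²⁺: group 10, so d-count = 10 − 2 = 8.
In an octahedral site d⁸ (HS) is t₂g⁶ eg², giving CFSE(oct) = -1.2Δ_oct = -17010 cm⁻¹.
Tetrahedral e⁴ t₂⁴ gives -0.8Δₜ = -0.8 × (4/9) × 14175 = -5040 cm⁻¹.
Subtracting, OSPE = -17010 − (-5040) = -11970 cm⁻¹.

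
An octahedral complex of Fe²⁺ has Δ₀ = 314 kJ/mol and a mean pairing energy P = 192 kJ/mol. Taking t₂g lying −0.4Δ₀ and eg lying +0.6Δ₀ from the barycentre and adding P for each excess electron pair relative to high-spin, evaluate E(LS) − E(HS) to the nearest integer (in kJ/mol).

-244

Fe sits in group 8; removing 2 electrons leaves Fe²⁺ with 8 − 2 = 6 d electrons.
High-spin d⁶ fills as t₂g⁴ eg² with CFSE 4(−0.4) + 2(+0.6) = -0.4Δ₀ = -126 kJ/mol.
Low-spin: t₂g⁶ eg⁰, orbital CFSE = -2.4Δ₀ = -754 kJ/mol; plus 2 excess pairs × P = +384 kJ/mol; total -370 kJ/mol.
Thus E(LS) − E(HS) = -244 kJ/mol.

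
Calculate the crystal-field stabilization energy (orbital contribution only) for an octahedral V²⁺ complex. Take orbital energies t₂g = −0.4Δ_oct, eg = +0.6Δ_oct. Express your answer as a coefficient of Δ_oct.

Group 5 minus oxidation state +2 gives a d³ configuration for V²⁺.
Configuration: t₂g³ eg⁰.
CFSE = 3(-0.4Δ_oct) + 0(0.6Δ_oct) = -1.2Δ_oct + 0.0Δ_oct = -1.2Δ_oct.

-1.2 Δ_oct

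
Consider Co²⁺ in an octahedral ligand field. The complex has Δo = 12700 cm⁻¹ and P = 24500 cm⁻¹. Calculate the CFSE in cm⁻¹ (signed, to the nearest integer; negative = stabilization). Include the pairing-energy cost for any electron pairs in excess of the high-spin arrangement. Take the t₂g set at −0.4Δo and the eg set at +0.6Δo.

Co is in group 9, so Co²⁺ is d⁷ (9 − 2 = 7).
Since Δo = 12700 cm⁻¹ < P = 24500 cm⁻¹, the complex adopts the high-spin configuration.
Configuration: t₂g⁵ eg².
Orbital CFSE = -0.8Δo = -0.8 × 12700 = -10160 cm⁻¹.
High-spin has no excess pairs, so no pairing correction applies.

-10160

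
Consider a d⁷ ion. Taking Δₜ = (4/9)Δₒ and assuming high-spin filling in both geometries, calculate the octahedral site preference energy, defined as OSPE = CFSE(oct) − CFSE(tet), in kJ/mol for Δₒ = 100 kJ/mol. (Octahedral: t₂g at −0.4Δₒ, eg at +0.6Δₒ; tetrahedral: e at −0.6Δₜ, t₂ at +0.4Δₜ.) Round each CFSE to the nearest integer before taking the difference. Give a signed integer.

-27

Octahedral (high-spin): t₂g⁵ eg², CFSE = 5(−0.4) + 2(+0.6) = -0.8Δₒ = -0.8 × 100 = -80 kJ/mol.
Tetrahedral: e⁴ t₂³, CFSE = 4(−0.6) + 3(+0.4) = -1.2Δₜ = -1.2 × (4/9) × 100 = -53 kJ/mol.
OSPE = -80 − (-53) = -27 kJ/mol.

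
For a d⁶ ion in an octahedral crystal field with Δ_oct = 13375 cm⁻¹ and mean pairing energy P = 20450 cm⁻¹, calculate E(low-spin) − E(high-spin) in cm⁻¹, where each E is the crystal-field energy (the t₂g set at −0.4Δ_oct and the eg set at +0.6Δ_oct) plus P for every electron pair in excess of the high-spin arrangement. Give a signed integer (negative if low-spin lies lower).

High-spin d⁶ fills as t₂g⁴ eg² with CFSE 4(−0.4) + 2(+0.6) = -0.4Δ_oct = -5350 cm⁻¹.
Low-spin t₂g⁶ eg⁰ gives -2.4Δ_oct = -32100 cm⁻¹, but forming 2 extra pairs costs 2P = 40900 cm⁻¹, so E(LS) = -32100 + 40900 = 8800 cm⁻¹.
The difference is 8800 − (-5350) = 14150 cm⁻¹, so high-spin lies lower.

14150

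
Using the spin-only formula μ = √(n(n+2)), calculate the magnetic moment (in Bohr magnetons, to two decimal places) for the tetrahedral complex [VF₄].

1.73 Bohr magnetons

Each F⁻ contributes -1; 4 × (-1) = -4. With overall charge +0, V is in the +4 oxidation state.
V sits in group 5; removing 4 electrons leaves V⁴⁺ with 5 − 4 = 1 d electrons.
Tetrahedral splitting is small, so the complex is high-spin.
Configuration: e¹ t₂⁰ → 1 unpaired electron.
μ(spin-only) = √[1(1+2)] = √3 ≈ 1.73 Bohr magnetons.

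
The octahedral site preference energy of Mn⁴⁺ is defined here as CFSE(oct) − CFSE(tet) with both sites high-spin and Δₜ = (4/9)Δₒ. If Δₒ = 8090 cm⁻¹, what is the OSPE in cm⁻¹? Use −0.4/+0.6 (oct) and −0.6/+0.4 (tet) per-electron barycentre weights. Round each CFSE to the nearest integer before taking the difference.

-6832

Mn⁴⁺: group 7, so d-count = 7 − 4 = 3.
Octahedral high-spin t₂g³ eg⁰: CFSE = -1.2 × 8090 = -9708 cm⁻¹.
Tetrahedral e² t₂¹ gives -0.8Δₜ = -0.8 × (4/9) × 8090 = -2876 cm⁻¹.
Subtracting, OSPE = -9708 − (-2876) = -6832 cm⁻¹.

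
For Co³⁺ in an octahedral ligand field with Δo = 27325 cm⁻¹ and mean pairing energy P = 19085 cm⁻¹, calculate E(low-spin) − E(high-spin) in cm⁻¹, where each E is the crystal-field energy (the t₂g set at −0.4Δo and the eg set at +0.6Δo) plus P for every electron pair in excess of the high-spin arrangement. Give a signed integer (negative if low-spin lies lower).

-16480

Co is in group 9, so Co³⁺ is d⁶ (9 − 3 = 6).
High-spin: t₂g⁴ eg², CFSE = -0.4Δo = -10930 cm⁻¹.
For low-spin the configuration is t₂g⁶ eg⁰: orbital energy -2.4 × 27325 = -65580 cm⁻¹, and 2 additional pairs relative to high-spin add 38170 cm⁻¹, giving -27410 cm⁻¹.
E(LS) − E(HS) = -27410 − (-10930) = -16480 cm⁻¹.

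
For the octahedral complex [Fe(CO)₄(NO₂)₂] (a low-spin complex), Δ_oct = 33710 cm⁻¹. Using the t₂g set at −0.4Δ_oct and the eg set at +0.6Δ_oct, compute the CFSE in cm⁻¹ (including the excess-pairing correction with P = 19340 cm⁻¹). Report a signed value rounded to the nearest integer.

-42224

Ligand charges: 4×(+0) from CO and 2×(-1) from NO₂⁻ sum to -2; with overall charge +0, Fe is +2.
Fe is in group 8, so Fe²⁺ is d⁶ (8 − 2 = 6).
Electron filling gives t₂g⁶ eg⁰.
CFSE(orbital) = 6×(-0.4Δ_oct) + 0×(0.6Δ_oct) = -2.4Δ_oct; with Δ_oct = 33710 cm⁻¹ that is -80904 cm⁻¹.
Pairing penalty: 3 pairs vs 1 in the high-spin reference → 2 extra × P = 38680 cm⁻¹.
Overall CFSE = -80904 + 38680 = -42224 cm⁻¹.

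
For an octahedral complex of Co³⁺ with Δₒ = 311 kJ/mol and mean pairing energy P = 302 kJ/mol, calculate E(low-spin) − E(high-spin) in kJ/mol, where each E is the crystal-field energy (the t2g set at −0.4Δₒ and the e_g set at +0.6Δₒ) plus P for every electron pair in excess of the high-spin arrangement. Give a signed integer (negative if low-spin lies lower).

-18

Group 9 minus oxidation state +3 gives a d⁶ configuration for Co³⁺.
High-spin: t2g^4 e_g^2, CFSE = -0.4Δₒ = -124 kJ/mol.
Low-spin: t2g^6 e_g^0, orbital CFSE = -2.4Δₒ = -746 kJ/mol; plus 2 excess pairs × P = +604 kJ/mol; total -142 kJ/mol.
E(LS) − E(HS) = -142 − (-124) = -18 kJ/mol.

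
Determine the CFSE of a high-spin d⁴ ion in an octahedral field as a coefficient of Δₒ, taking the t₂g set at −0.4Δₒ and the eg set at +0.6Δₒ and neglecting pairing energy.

-0.6 Δₒ

Configuration: t₂g³ eg¹.
CFSE = 3(-0.4Δₒ) + 1(0.6Δₒ) = -1.2Δₒ + 0.6Δₒ = -0.6Δₒ.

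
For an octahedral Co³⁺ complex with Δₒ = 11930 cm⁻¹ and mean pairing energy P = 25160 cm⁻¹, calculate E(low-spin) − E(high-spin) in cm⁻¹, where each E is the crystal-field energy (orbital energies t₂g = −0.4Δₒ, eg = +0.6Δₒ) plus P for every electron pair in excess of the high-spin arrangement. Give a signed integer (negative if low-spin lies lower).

Co³⁺: group 9, so d-count = 9 − 3 = 6.
High-spin d⁶ fills as t₂g⁴ eg² with CFSE 4(−0.4) + 2(+0.6) = -0.4Δₒ = -4772 cm⁻¹.
Low-spin t₂g⁶ eg⁰ gives -2.4Δₒ = -28632 cm⁻¹, but forming 2 extra pairs costs 2P = 50320 cm⁻¹, so E(LS) = -28632 + 50320 = 21688 cm⁻¹.
Thus E(LS) − E(HS) = 26460 cm⁻¹.

26460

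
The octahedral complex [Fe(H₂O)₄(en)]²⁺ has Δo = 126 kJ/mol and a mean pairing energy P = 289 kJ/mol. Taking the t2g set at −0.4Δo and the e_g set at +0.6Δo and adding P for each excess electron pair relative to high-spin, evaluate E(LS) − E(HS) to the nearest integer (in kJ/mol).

Ligand charges: 4×(+0) from H₂O and 1×(+0) from en sum to +0; with overall charge +2, Fe is +2.
Fe sits in group 8; removing 2 electrons leaves Fe²⁺ with 8 − 2 = 6 d electrons.
High-spin d⁶ fills as t2g^4 e_g^2 with CFSE 4(−0.4) + 2(+0.6) = -0.4Δo = -50 kJ/mol.
For low-spin the configuration is t2g^6 e_g^0: orbital energy -2.4 × 126 = -302 kJ/mol, and 2 additional pairs relative to high-spin add 578 kJ/mol, giving 276 kJ/mol.
E(LS) − E(HS) = 276 − (-50) = 326 kJ/mol.

326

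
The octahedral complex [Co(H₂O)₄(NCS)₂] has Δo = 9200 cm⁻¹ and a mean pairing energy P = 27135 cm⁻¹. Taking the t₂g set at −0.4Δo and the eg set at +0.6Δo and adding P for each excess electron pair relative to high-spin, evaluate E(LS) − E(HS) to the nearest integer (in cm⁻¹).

Ligand charges: 4×(+0) from H₂O and 2×(-1) from NCS⁻ sum to -2; with overall charge +0, Co is +2.
Group 9 minus oxidation state +2 gives a d⁷ configuration for Co²⁺.
High-spin d⁷ fills as t₂g⁵ eg² with CFSE 5(−0.4) + 2(+0.6) = -0.8Δo = -7360 cm⁻¹.
For low-spin the configuration is t₂g⁶ eg¹: orbital energy -1.8 × 9200 = -16560 cm⁻¹, and 1 additional pair relative to high-spin adds 27135 cm⁻¹, giving 10575 cm⁻¹.
The difference is 10575 − (-7360) = 17935 cm⁻¹, so high-spin lies lower.

17935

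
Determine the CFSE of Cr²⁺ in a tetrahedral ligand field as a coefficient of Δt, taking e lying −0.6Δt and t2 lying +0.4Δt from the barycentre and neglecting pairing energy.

Cr sits in group 6; removing 2 electrons leaves Cr²⁺ with 6 − 2 = 4 d electrons.
With tetrahedral geometry the complex is necessarily high-spin.
Configuration: e^2 t2^2.
CFSE = 2(-0.6Δt) + 2(0.4Δt) = -1.2Δt + 0.8Δt = -0.4Δt.

-0.4 Δt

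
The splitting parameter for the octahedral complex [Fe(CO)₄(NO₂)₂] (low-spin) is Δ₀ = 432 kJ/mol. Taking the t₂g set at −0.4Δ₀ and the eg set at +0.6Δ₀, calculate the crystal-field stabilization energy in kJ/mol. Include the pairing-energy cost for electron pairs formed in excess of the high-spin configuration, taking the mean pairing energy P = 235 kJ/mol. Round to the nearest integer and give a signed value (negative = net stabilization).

Ligand charges: 4×(+0) from CO and 2×(-1) from NO₂⁻ sum to -2; with overall charge +0, Fe is +2.
Fe²⁺: group 8, so d-count = 8 − 2 = 6.
Configuration: t₂g⁶ eg⁰.
CFSE(orbital) = 6×(-0.4Δ₀) + 0×(0.6Δ₀) = -2.4Δ₀; with Δ₀ = 432 kJ/mol that is -1037 kJ/mol.
High-spin d⁶ would be t₂g⁴ eg² with 1 pair; low-spin has 3, so 2 excess pairs cost +2P = +470 kJ/mol.
Overall CFSE = -1037 + 470 = -567 kJ/mol.

-567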